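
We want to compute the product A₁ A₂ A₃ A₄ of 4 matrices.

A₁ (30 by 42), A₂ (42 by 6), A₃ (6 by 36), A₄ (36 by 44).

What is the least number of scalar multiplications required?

Adjacent pairs: A₁A₂ = 30·42·6 = 7560; A₂A₃ = 42·6·36 = 9072; A₃A₄ = 6·36·44 = 9504.
Length 3: A₁..A₃: k=1: 0+9072+30·42·36=54432; k=2: 7560+0+30·6·36=14040 → min 14040 | A₂..A₄: k=2: 0+9504+42·6·44=20592; k=3: 9072+0+42·36·44=75600 → min 20592.
Length 4: A₁..A₄: k=1: 0+20592+30·42·44=76032; k=2: 7560+9504+30·6·44=24984; k=3: 14040+0+30·36·44=61560 → min 24984.
Optimal order: ((A₁ A₂) (A₃ A₄)) with cost 24984.

24984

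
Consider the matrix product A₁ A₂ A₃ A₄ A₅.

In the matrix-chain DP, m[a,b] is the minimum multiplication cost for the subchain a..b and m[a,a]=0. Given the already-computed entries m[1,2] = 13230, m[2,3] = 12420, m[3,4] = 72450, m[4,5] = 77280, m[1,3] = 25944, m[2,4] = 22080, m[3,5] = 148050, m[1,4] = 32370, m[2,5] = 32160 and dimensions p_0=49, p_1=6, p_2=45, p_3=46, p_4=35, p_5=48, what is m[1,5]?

46272

m[1,5] = min over k∈[1,4] of m[1,k]+m[k+1,5]+p_{0}·p_k·p_{5}.
k=1: 0 + 32160 + 49·6·48 = 46272; k=2: 13230 + 148050 + 49·45·48 = 267120; k=3: 25944 + 77280 + 49·46·48 = 211416; k=4: 32370 + 0 + 49·35·48 = 114690.
Minimum: 46272 at k=1.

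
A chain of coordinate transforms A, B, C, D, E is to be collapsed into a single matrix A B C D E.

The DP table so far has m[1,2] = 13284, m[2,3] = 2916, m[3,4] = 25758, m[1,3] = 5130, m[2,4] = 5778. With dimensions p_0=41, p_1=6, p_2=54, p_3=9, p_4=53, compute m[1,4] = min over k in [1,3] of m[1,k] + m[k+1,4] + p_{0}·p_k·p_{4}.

18816

m[1,4] = min over k∈[1,3] of m[1,k]+m[k+1,4]+p_{0}·p_k·p_{4}.
k=1: 0 + 5778 + 41·6·53 = 18816; k=2: 13284 + 25758 + 41·54·53 = 156384; k=3: 5130 + 0 + 41·9·53 = 24687.
Minimum: 18816 at k=1.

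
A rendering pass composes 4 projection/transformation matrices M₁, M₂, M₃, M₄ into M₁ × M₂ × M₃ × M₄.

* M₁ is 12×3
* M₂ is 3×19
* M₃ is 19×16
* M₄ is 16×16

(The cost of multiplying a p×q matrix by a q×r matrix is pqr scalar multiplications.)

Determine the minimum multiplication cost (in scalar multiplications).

Adjacent pairs: M₁M₂ = 12·3·19 = 684; M₂M₃ = 3·19·16 = 912; M₃M₄ = 19·16·16 = 4864.
Length 3: M₁..M₃: k=1: 0+912+12·3·16=1488; k=2: 684+0+12·19·16=4332 → min 1488 | M₂..M₄: k=2: 0+4864+3·19·16=5776; k=3: 912+0+3·16·16=1680 → min 1680.
Length 4: M₁..M₄: k=1: 0+1680+12·3·16=2256; k=2: 684+4864+12·19·16=9196; k=3: 1488+0+12·16·16=4560 → min 2256.
Optimal order: (M₁ × ((M₂ × M₃) × M₄)) with cost 2256.

2256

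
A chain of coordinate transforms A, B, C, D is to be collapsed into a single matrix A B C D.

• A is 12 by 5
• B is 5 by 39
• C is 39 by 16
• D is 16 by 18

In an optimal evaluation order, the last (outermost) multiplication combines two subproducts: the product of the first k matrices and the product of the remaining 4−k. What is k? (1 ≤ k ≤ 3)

1

Adjacent pairs: AB = 12·5·39 = 2340; BC = 5·39·16 = 3120; CD = 39·16·18 = 11232.
Length 3: A..C: k=1: 0+3120+12·5·16=4080; k=2: 2340+0+12·39·16=9828 → min 4080 | B..D: k=2: 0+11232+5·39·18=14742; k=3: 3120+0+5·16·18=4560 → min 4560.
Top-level splits: k=1: (A..A)·(B..D) → 0+4560+12·5·18 = 5640; k=2: (A..B)·(C..D) → 2340+11232+12·39·18 = 21996; k=3: (A..C)·(D..D) → 4080+0+12·16·18 = 7536.
Best split is after A, i.e. k = 1.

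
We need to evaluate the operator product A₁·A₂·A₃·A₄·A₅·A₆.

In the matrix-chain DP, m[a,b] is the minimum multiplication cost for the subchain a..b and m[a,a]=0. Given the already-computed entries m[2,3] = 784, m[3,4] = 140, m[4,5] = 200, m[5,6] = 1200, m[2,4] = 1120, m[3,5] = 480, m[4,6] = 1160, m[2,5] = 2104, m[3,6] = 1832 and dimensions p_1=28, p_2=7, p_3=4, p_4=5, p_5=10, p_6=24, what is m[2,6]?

m[2,6] = min over k∈[2,5] of m[2,k]+m[k+1,6]+p_{1}·p_k·p_{6}.
k=2: 0 + 1832 + 28·7·24 = 6536; k=3: 784 + 1160 + 28·4·24 = 4632; k=4: 1120 + 1200 + 28·5·24 = 5680; k=5: 2104 + 0 + 28·10·24 = 8824.
Minimum: 4632 at k=3.

4632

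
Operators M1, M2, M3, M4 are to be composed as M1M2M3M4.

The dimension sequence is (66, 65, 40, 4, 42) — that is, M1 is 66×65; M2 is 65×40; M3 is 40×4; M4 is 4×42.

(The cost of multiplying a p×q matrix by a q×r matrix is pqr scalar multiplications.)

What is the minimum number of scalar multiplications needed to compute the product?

38648

Adjacent pairs: M1M2 = 66·65·40 = 171600; M2M3 = 65·40·4 = 10400; M3M4 = 40·4·42 = 6720.
Length 3: M1..M3: k=1: 0+10400+66·65·4=27560; k=2: 171600+0+66·40·4=182160 → min 27560 | M2..M4: k=2: 0+6720+65·40·42=115920; k=3: 10400+0+65·4·42=21320 → min 21320.
Length 4: M1..M4: k=1: 0+21320+66·65·42=201500; k=2: 171600+6720+66·40·42=289200; k=3: 27560+0+66·4·42=38648 → min 38648.
Optimal order: ((M1(M2M3))M4) with cost 38648.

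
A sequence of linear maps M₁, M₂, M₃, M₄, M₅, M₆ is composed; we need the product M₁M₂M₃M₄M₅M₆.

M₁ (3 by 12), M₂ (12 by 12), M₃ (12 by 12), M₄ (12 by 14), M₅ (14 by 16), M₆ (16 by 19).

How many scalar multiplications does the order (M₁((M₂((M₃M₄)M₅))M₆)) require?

11340

(M₃M₄): 12×12 by 12×14 → 12×14, cost 12·12·14 = 2016
((M₃M₄)M₅): 12×14 by 14×16 → 12×16, cost 12·14·16 = 2688; cumulative 4704
(M₂((M₃M₄)M₅)): 12×12 by 12×16 → 12×16, cost 12·12·16 = 2304; cumulative 7008
((M₂((M₃M₄)M₅))M₆): 12×16 by 16×19 → 12×19, cost 12·16·19 = 3648; cumulative 10656
(M₁((M₂((M₃M₄)M₅))M₆)): 3×12 by 12×19 → 3×19, cost 3·12·19 = 684; cumulative 11340
Total: 11340 scalar multiplications.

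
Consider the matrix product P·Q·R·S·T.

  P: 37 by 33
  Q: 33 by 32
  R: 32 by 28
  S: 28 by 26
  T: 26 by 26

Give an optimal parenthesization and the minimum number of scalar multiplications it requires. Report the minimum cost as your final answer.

101426

Adjacent pairs: PQ = 37·33·32 = 39072; QR = 33·32·28 = 29568; RS = 32·28·26 = 23296; ST = 28·26·26 = 18928.
Length 3: P..R: k=1: 0+29568+37·33·28=63756; k=2: 39072+0+37·32·28=72224 → min 63756 | Q..S: k=2: 0+23296+33·32·26=50752; k=3: 29568+0+33·28·26=53592 → min 50752 | R..T: k=3: 0+18928+32·28·26=42224; k=4: 23296+0+32·26·26=44928 → min 42224.
Length 4: P..S: k=1: 0+50752+37·33·26=82498; k=2: 39072+23296+37·32·26=93152; k=3: 63756+0+37·28·26=90692 → min 82498 | Q..T: k=2: 0+42224+33·32·26=69680; k=3: 29568+18928+33·28·26=72520; k=4: 50752+0+33·26·26=73060 → min 69680.
Length 5: P..T: k=1: 0+69680+37·33·26=101426; k=2: 39072+42224+37·32·26=112080; k=3: 63756+18928+37·28·26=109620; k=4: 82498+0+37·26·26=107510 → min 101426.
Optimal parenthesization: (P·(Q·(R·(S·T)))) with cost 101426.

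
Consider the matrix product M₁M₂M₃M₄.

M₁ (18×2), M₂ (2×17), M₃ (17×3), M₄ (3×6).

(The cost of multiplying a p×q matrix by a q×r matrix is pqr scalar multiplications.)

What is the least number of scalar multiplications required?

354

Adjacent pairs: M₁M₂ = 18·2·17 = 612; M₂M₃ = 2·17·3 = 102; M₃M₄ = 17·3·6 = 306.
Length 3: M₁..M₃: k=1: 0+102+18·2·3=210; k=2: 612+0+18·17·3=1530 → min 210 | M₂..M₄: k=2: 0+306+2·17·6=510; k=3: 102+0+2·3·6=138 → min 138.
Length 4: M₁..M₄: k=1: 0+138+18·2·6=354; k=2: 612+306+18·17·6=2754; k=3: 210+0+18·3·6=534 → min 354.
Optimal order: (M₁((M₂M₃)M₄)) with cost 354.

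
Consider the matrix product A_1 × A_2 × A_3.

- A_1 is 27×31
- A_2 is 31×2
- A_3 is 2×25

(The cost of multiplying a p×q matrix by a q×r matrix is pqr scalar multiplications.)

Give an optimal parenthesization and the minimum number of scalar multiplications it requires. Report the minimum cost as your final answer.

3024

(A_1 × (A_2 × A_3)): cost 22475.
((A_1 × A_2) × A_3): cost 3024.
Optimal: ((A_1 × A_2) × A_3) with cost 3024.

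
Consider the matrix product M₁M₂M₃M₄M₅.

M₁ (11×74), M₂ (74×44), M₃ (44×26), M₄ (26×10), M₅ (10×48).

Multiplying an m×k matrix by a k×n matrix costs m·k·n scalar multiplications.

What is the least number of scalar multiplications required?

56540

Adjacent pairs: M₁M₂ = 11·74·44 = 35816; M₂M₃ = 74·44·26 = 84656; M₃M₄ = 44·26·10 = 11440; M₄M₅ = 26·10·48 = 12480.
Length 3: M₁..M₃: k=1: 0+84656+11·74·26=105820; k=2: 35816+0+11·44·26=48400 → min 48400 | M₂..M₄: k=2: 0+11440+74·44·10=44000; k=3: 84656+0+74·26·10=103896 → min 44000 | M₃..M₅: k=3: 0+12480+44·26·48=67392; k=4: 11440+0+44·10·48=32560 → min 32560.
Length 4: M₁..M₄: k=1: 0+44000+11·74·10=52140; k=2: 35816+11440+11·44·10=52096; k=3: 48400+0+11·26·10=51260 → min 51260 | M₂..M₅: k=2: 0+32560+74·44·48=188848; k=3: 84656+12480+74·26·48=189488; k=4: 44000+0+74·10·48=79520 → min 79520.
Length 5: M₁..M₅: k=1: 0+79520+11·74·48=118592; k=2: 35816+32560+11·44·48=91608; k=3: 48400+12480+11·26·48=74608; k=4: 51260+0+11·10·48=56540 → min 56540.
Optimal order: ((((M₁M₂)M₃)M₄)M₅) with cost 56540.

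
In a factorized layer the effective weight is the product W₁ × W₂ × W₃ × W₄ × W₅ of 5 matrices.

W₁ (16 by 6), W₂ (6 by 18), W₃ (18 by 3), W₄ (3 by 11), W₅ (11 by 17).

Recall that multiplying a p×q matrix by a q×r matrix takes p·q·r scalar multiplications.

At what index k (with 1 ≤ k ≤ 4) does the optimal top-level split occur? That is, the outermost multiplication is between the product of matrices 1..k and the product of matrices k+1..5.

Adjacent pairs: W₁W₂ = 16·6·18 = 1728; W₂W₃ = 6·18·3 = 324; W₃W₄ = 18·3·11 = 594; W₄W₅ = 3·11·17 = 561.
Length 3: W₁..W₃: k=1: 0+324+16·6·3=612; k=2: 1728+0+16·18·3=2592 → min 612 | W₂..W₄: k=2: 0+594+6·18·11=1782; k=3: 324+0+6·3·11=522 → min 522 | W₃..W₅: k=3: 0+561+18·3·17=1479; k=4: 594+0+18·11·17=3960 → min 1479.
Length 4: W₁..W₄: k=1: 0+522+16·6·11=1578; k=2: 1728+594+16·18·11=5490; k=3: 612+0+16·3·11=1140 → min 1140 | W₂..W₅: k=2: 0+1479+6·18·17=3315; k=3: 324+561+6·3·17=1191; k=4: 522+0+6·11·17=1644 → min 1191.
Top-level splits: k=1: (W₁..W₁)·(W₂..W₅) → 0+1191+16·6·17 = 2823; k=2: (W₁..W₂)·(W₃..W₅) → 1728+1479+16·18·17 = 8103; k=3: (W₁..W₃)·(W₄..W₅) → 612+561+16·3·17 = 1989; k=4: (W₁..W₄)·(W₅..W₅) → 1140+0+16·11·17 = 4132.
Best split is after W₃, i.e. k = 3.

3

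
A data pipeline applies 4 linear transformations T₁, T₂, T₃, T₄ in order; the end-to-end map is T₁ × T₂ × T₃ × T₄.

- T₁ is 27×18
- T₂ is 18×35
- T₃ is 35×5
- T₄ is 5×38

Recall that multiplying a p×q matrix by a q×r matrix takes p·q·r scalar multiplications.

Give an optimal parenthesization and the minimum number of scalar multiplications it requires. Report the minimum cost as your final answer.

10710

Adjacent pairs: T₁T₂ = 27·18·35 = 17010; T₂T₃ = 18·35·5 = 3150; T₃T₄ = 35·5·38 = 6650.
Length 3: T₁..T₃: k=1: 0+3150+27·18·5=5580; k=2: 17010+0+27·35·5=21735 → min 5580 | T₂..T₄: k=2: 0+6650+18·35·38=30590; k=3: 3150+0+18·5·38=6570 → min 6570.
Length 4: T₁..T₄: k=1: 0+6570+27·18·38=25038; k=2: 17010+6650+27·35·38=59570; k=3: 5580+0+27·5·38=10710 → min 10710.
Optimal parenthesization: ((T₁ × (T₂ × T₃)) × T₄) with cost 10710.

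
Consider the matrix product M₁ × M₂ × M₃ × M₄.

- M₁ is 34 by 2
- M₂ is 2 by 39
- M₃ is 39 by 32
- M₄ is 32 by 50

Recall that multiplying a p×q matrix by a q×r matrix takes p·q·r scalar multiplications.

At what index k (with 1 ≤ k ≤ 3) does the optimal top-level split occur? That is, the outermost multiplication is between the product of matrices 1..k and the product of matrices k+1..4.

Adjacent pairs: M₁M₂ = 34·2·39 = 2652; M₂M₃ = 2·39·32 = 2496; M₃M₄ = 39·32·50 = 62400.
Length 3: M₁..M₃: k=1: 0+2496+34·2·32=4672; k=2: 2652+0+34·39·32=45084 → min 4672 | M₂..M₄: k=2: 0+62400+2·39·50=66300; k=3: 2496+0+2·32·50=5696 → min 5696.
Top-level splits: k=1: (M₁..M₁)·(M₂..M₄) → 0+5696+34·2·50 = 9096; k=2: (M₁..M₂)·(M₃..M₄) → 2652+62400+34·39·50 = 131352; k=3: (M₁..M₃)·(M₄..M₄) → 4672+0+34·32·50 = 59072.
Best split is after M₁, i.e. k = 1.

1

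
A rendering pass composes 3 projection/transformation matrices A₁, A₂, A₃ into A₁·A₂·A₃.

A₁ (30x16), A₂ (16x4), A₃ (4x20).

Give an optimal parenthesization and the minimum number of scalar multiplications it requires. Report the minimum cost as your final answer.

4320

(A₁·(A₂·A₃)): cost 10880.
((A₁·A₂)·A₃): cost 4320.
Optimal: ((A₁·A₂)·A₃) with cost 4320.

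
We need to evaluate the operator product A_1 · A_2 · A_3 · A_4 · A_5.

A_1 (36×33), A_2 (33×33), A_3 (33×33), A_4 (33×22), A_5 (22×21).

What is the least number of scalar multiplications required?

Adjacent pairs: A_1A_2 = 36·33·33 = 39204; A_2A_3 = 33·33·33 = 35937; A_3A_4 = 33·33·22 = 23958; A_4A_5 = 33·22·21 = 15246.
Length 3: A_1..A_3: k=1: 0+35937+36·33·33=75141; k=2: 39204+0+36·33·33=78408 → min 75141 | A_2..A_4: k=2: 0+23958+33·33·22=47916; k=3: 35937+0+33·33·22=59895 → min 47916 | A_3..A_5: k=3: 0+15246+33·33·21=38115; k=4: 23958+0+33·22·21=39204 → min 38115.
Length 4: A_1..A_4: k=1: 0+47916+36·33·22=74052; k=2: 39204+23958+36·33·22=89298; k=3: 75141+0+36·33·22=101277 → min 74052 | A_2..A_5: k=2: 0+38115+33·33·21=60984; k=3: 35937+15246+33·33·21=74052; k=4: 47916+0+33·22·21=63162 → min 60984.
Length 5: A_1..A_5: k=1: 0+60984+36·33·21=85932; k=2: 39204+38115+36·33·21=102267; k=3: 75141+15246+36·33·21=115335; k=4: 74052+0+36·22·21=90684 → min 85932.
Optimal order: (A_1 · (A_2 · (A_3 · (A_4 · A_5)))) with cost 85932.

85932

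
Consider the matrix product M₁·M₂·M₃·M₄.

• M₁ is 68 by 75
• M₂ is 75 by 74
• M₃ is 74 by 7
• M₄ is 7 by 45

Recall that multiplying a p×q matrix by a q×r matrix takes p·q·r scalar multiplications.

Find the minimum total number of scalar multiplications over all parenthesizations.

95970

Adjacent pairs: M₁M₂ = 68·75·74 = 377400; M₂M₃ = 75·74·7 = 38850; M₃M₄ = 74·7·45 = 23310.
Length 3: M₁..M₃: k=1: 0+38850+68·75·7=74550; k=2: 377400+0+68·74·7=412624 → min 74550 | M₂..M₄: k=2: 0+23310+75·74·45=273060; k=3: 38850+0+75·7·45=62475 → min 62475.
Length 4: M₁..M₄: k=1: 0+62475+68·75·45=291975; k=2: 377400+23310+68·74·45=627150; k=3: 74550+0+68·7·45=95970 → min 95970.
Optimal order: ((M₁·(M₂·M₃))·M₄) with cost 95970.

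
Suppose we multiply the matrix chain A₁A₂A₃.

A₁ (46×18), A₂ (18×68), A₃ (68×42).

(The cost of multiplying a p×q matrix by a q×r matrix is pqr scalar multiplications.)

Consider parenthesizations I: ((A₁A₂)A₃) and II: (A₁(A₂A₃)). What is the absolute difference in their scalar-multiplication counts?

Order I = ((A₁A₂)A₃): (A₁A₂): 46×18 by 18×68 → 46×68, cost 46·18·68 = 56304; ((A₁A₂)A₃): 46×68 by 68×42 → 46×42, cost 46·68·42 = 131376; cumulative 187680. Total 187680.
Order II = (A₁(A₂A₃)): (A₂A₃): 18×68 by 68×42 → 18×42, cost 18·68·42 = 51408; (A₁(A₂A₃)): 46×18 by 18×42 → 46×42, cost 46·18·42 = 34776; cumulative 86184. Total 86184.
Difference: |187680 − 86184| = 101496.

101496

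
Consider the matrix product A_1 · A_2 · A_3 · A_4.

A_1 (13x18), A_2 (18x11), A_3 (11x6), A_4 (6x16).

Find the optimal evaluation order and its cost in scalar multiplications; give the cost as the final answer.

3840

Adjacent pairs: A_1A_2 = 13·18·11 = 2574; A_2A_3 = 18·11·6 = 1188; A_3A_4 = 11·6·16 = 1056.
Length 3: A_1..A_3: k=1: 0+1188+13·18·6=2592; k=2: 2574+0+13·11·6=3432 → min 2592 | A_2..A_4: k=2: 0+1056+18·11·16=4224; k=3: 1188+0+18·6·16=2916 → min 2916.
Length 4: A_1..A_4: k=1: 0+2916+13·18·16=6660; k=2: 2574+1056+13·11·16=5918; k=3: 2592+0+13·6·16=3840 → min 3840.
Optimal parenthesization: ((A_1 · (A_2 · A_3)) · A_4) with cost 3840.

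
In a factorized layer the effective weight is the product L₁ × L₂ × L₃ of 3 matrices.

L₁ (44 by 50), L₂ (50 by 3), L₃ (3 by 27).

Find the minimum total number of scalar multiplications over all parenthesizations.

Order (L₁ × (L₂ × L₃)): (L₂ × L₃): 50×3 by 3×27 → 50×27, cost 50·3·27 = 4050; (L₁ × (L₂ × L₃)): 44×50 by 50×27 → 44×27, cost 44·50·27 = 59400; cumulative 63450. Total 63450.
Order ((L₁ × L₂) × L₃): (L₁ × L₂): 44×50 by 50×3 → 44×3, cost 44·50·3 = 6600; ((L₁ × L₂) × L₃): 44×3 by 3×27 → 44×27, cost 44·3·27 = 3564; cumulative 10164. Total 10164.
Minimum: 10164.

10164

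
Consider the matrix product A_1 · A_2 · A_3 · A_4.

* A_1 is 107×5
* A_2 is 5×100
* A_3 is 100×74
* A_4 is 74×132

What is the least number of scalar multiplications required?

Adjacent pairs: A_1A_2 = 107·5·100 = 53500; A_2A_3 = 5·100·74 = 37000; A_3A_4 = 100·74·132 = 976800.
Length 3: A_1..A_3: k=1: 0+37000+107·5·74=76590; k=2: 53500+0+107·100·74=845300 → min 76590 | A_2..A_4: k=2: 0+976800+5·100·132=1042800; k=3: 37000+0+5·74·132=85840 → min 85840.
Length 4: A_1..A_4: k=1: 0+85840+107·5·132=156460; k=2: 53500+976800+107·100·132=2442700; k=3: 76590+0+107·74·132=1121766 → min 156460.
Optimal order: (A_1 · ((A_2 · A_3) · A_4)) with cost 156460.

156460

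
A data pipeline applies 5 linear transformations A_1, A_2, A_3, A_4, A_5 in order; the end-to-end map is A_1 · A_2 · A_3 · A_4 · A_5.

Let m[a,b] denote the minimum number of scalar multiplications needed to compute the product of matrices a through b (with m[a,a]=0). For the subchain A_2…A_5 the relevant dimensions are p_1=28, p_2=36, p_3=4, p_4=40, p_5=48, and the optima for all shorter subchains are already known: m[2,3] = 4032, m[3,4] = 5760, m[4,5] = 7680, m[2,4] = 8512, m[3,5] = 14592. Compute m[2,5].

m[2,5] = min over k∈[2,4] of m[2,k]+m[k+1,5]+p_{1}·p_k·p_{5}.
k=2: 0 + 14592 + 28·36·48 = 62976; k=3: 4032 + 7680 + 28·4·48 = 17088; k=4: 8512 + 0 + 28·40·48 = 62272.
Minimum: 17088 at k=3.

17088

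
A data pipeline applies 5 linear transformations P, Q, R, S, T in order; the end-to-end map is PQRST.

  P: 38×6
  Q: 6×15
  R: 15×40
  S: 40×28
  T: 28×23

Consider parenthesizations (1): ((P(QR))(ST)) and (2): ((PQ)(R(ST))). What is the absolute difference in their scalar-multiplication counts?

Order (1) = ((P(QR))(ST)): (QR): 6×15 by 15×40 → 6×40, cost 6·15·40 = 3600; (P(QR)): 38×6 by 6×40 → 38×40, cost 38·6·40 = 9120; cumulative 12720; (ST): 40×28 by 28×23 → 40×23, cost 40·28·23 = 25760; ((P(QR))(ST)): 38×40 by 40×23 → 38×23, cost 38·40·23 = 34960; cumulative 73440. Total 73440.
Order (2) = ((PQ)(R(ST))): (PQ): 38×6 by 6×15 → 38×15, cost 38·6·15 = 3420; (ST): 40×28 by 28×23 → 40×23, cost 40·28·23 = 25760; (R(ST)): 15×40 by 40×23 → 15×23, cost 15·40·23 = 13800; cumulative 39560; ((PQ)(R(ST))): 38×15 by 15×23 → 38×23, cost 38·15·23 = 13110; cumulative 56090. Total 56090.
Difference: |73440 − 56090| = 17350.

17350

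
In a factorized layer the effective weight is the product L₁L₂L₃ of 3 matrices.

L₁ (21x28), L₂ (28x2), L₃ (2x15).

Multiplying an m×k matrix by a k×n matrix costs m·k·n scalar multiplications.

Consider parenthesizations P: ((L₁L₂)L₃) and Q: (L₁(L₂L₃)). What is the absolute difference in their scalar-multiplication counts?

Order P = ((L₁L₂)L₃): (L₁L₂): 21×28 by 28×2 → 21×2, cost 21·28·2 = 1176; ((L₁L₂)L₃): 21×2 by 2×15 → 21×15, cost 21·2·15 = 630; cumulative 1806. Total 1806.
Order Q = (L₁(L₂L₃)): (L₂L₃): 28×2 by 2×15 → 28×15, cost 28·2·15 = 840; (L₁(L₂L₃)): 21×28 by 28×15 → 21×15, cost 21·28·15 = 8820; cumulative 9660. Total 9660.
Difference: |1806 − 9660| = 7854.

7854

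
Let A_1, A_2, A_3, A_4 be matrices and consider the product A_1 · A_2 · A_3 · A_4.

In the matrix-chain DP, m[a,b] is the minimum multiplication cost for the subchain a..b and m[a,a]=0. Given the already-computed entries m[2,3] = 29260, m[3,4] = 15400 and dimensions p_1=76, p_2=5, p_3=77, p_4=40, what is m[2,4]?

m[2,4] = min over k∈[2,3] of m[2,k]+m[k+1,4]+p_{1}·p_k·p_{4}.
k=2: 0 + 15400 + 76·5·40 = 30600; k=3: 29260 + 0 + 76·77·40 = 263340.
Minimum: 30600 at k=2.

30600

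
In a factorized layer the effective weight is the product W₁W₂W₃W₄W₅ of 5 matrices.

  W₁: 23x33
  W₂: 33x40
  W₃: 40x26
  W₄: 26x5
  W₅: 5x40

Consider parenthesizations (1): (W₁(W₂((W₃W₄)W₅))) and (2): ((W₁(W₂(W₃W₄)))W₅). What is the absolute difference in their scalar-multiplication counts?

76165

Order (1) = (W₁(W₂((W₃W₄)W₅))): (W₃W₄): 40×26 by 26×5 → 40×5, cost 40·26·5 = 5200; ((W₃W₄)W₅): 40×5 by 5×40 → 40×40, cost 40·5·40 = 8000; cumulative 13200; (W₂((W₃W₄)W₅)): 33×40 by 40×40 → 33×40, cost 33·40·40 = 52800; cumulative 66000; (W₁(W₂((W₃W₄)W₅))): 23×33 by 33×40 → 23×40, cost 23·33·40 = 30360; cumulative 96360. Total 96360.
Order (2) = ((W₁(W₂(W₃W₄)))W₅): (W₃W₄): 40×26 by 26×5 → 40×5, cost 40·26·5 = 5200; (W₂(W₃W₄)): 33×40 by 40×5 → 33×5, cost 33·40·5 = 6600; cumulative 11800; (W₁(W₂(W₃W₄))): 23×33 by 33×5 → 23×5, cost 23·33·5 = 3795; cumulative 15595; ((W₁(W₂(W₃W₄)))W₅): 23×5 by 5×40 → 23×40, cost 23·5·40 = 4600; cumulative 20195. Total 20195.
Difference: |96360 − 20195| = 76165.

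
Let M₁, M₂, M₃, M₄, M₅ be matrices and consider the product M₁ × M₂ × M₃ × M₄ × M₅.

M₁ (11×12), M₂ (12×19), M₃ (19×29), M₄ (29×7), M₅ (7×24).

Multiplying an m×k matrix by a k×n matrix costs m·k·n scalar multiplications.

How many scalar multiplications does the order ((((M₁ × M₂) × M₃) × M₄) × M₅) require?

12650

(M₁ × M₂): 11×12 by 12×19 → 11×19, cost 11·12·19 = 2508
((M₁ × M₂) × M₃): 11×19 by 19×29 → 11×29, cost 11·19·29 = 6061; cumulative 8569
(((M₁ × M₂) × M₃) × M₄): 11×29 by 29×7 → 11×7, cost 11·29·7 = 2233; cumulative 10802
((((M₁ × M₂) × M₃) × M₄) × M₅): 11×7 by 7×24 → 11×24, cost 11·7·24 = 1848; cumulative 12650
Total: 12650 scalar multiplications.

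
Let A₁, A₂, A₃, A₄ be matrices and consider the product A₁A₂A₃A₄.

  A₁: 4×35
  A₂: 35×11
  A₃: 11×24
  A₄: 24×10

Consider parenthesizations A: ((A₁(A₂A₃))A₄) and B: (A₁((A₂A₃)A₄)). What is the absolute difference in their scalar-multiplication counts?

5480

Order A = ((A₁(A₂A₃))A₄): (A₂A₃): 35×11 by 11×24 → 35×24, cost 35·11·24 = 9240; (A₁(A₂A₃)): 4×35 by 35×24 → 4×24, cost 4·35·24 = 3360; cumulative 12600; ((A₁(A₂A₃))A₄): 4×24 by 24×10 → 4×10, cost 4·24·10 = 960; cumulative 13560. Total 13560.
Order B = (A₁((A₂A₃)A₄)): (A₂A₃): 35×11 by 11×24 → 35×24, cost 35·11·24 = 9240; ((A₂A₃)A₄): 35×24 by 24×10 → 35×10, cost 35·24·10 = 8400; cumulative 17640; (A₁((A₂A₃)A₄)): 4×35 by 35×10 → 4×10, cost 4·35·10 = 1400; cumulative 19040. Total 19040.
Difference: |13560 − 19040| = 5480.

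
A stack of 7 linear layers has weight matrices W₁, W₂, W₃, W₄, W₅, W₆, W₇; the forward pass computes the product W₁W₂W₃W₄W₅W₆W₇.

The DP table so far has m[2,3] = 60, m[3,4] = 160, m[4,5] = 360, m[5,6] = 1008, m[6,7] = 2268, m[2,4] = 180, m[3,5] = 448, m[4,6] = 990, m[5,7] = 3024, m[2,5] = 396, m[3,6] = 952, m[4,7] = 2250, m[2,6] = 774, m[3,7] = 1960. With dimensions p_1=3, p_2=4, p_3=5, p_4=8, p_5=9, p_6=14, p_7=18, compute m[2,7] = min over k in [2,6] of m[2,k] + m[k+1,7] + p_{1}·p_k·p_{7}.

1530

m[2,7] = min over k∈[2,6] of m[2,k]+m[k+1,7]+p_{1}·p_k·p_{7}.
k=2: 0 + 1960 + 3·4·18 = 2176; k=3: 60 + 2250 + 3·5·18 = 2580; k=4: 180 + 3024 + 3·8·18 = 3636; k=5: 396 + 2268 + 3·9·18 = 3150; k=6: 774 + 0 + 3·14·18 = 1530.
Minimum: 1530 at k=6.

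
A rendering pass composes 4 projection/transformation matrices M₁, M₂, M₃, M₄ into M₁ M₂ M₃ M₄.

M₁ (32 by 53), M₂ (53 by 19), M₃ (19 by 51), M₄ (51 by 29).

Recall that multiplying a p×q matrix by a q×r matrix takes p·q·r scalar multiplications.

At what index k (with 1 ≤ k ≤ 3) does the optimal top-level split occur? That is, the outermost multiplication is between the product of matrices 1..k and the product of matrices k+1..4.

2

Adjacent pairs: M₁M₂ = 32·53·19 = 32224; M₂M₃ = 53·19·51 = 51357; M₃M₄ = 19·51·29 = 28101.
Length 3: M₁..M₃: k=1: 0+51357+32·53·51=137853; k=2: 32224+0+32·19·51=63232 → min 63232 | M₂..M₄: k=2: 0+28101+53·19·29=57304; k=3: 51357+0+53·51·29=129744 → min 57304.
Top-level splits: k=1: (M₁..M₁)·(M₂..M₄) → 0+57304+32·53·29 = 106488; k=2: (M₁..M₂)·(M₃..M₄) → 32224+28101+32·19·29 = 77957; k=3: (M₁..M₃)·(M₄..M₄) → 63232+0+32·51·29 = 110560.
Best split is after M₂, i.e. k = 2.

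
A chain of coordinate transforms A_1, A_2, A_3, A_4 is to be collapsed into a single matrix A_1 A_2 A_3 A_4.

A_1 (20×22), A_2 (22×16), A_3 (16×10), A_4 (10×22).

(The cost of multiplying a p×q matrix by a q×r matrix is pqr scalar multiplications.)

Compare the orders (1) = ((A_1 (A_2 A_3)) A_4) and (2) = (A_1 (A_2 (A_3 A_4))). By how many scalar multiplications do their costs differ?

Order (1) = ((A_1 (A_2 A_3)) A_4): (A_2 A_3): 22×16 by 16×10 → 22×10, cost 22·16·10 = 3520; (A_1 (A_2 A_3)): 20×22 by 22×10 → 20×10, cost 20·22·10 = 4400; cumulative 7920; ((A_1 (A_2 A_3)) A_4): 20×10 by 10×22 → 20×22, cost 20·10·22 = 4400; cumulative 12320. Total 12320.
Order (2) = (A_1 (A_2 (A_3 A_4))): (A_3 A_4): 16×10 by 10×22 → 16×22, cost 16·10·22 = 3520; (A_2 (A_3 A_4)): 22×16 by 16×22 → 22×22, cost 22·16·22 = 7744; cumulative 11264; (A_1 (A_2 (A_3 A_4))): 20×22 by 22×22 → 20×22, cost 20·22·22 = 9680; cumulative 20944. Total 20944.
Difference: |12320 − 20944| = 8624.

8624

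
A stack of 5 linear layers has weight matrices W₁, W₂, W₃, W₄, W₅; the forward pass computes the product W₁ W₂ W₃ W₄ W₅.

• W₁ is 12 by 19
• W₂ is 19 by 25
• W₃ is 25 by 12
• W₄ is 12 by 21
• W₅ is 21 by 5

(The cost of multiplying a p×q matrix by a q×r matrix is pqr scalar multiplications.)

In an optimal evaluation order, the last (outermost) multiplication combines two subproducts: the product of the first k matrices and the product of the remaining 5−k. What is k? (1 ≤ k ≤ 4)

1

Adjacent pairs: W₁W₂ = 12·19·25 = 5700; W₂W₃ = 19·25·12 = 5700; W₃W₄ = 25·12·21 = 6300; W₄W₅ = 12·21·5 = 1260.
Length 3: W₁..W₃: k=1: 0+5700+12·19·12=8436; k=2: 5700+0+12·25·12=9300 → min 8436 | W₂..W₄: k=2: 0+6300+19·25·21=16275; k=3: 5700+0+19·12·21=10488 → min 10488 | W₃..W₅: k=3: 0+1260+25·12·5=2760; k=4: 6300+0+25·21·5=8925 → min 2760.
Length 4: W₁..W₄: k=1: 0+10488+12·19·21=15276; k=2: 5700+6300+12·25·21=18300; k=3: 8436+0+12·12·21=11460 → min 11460 | W₂..W₅: k=2: 0+2760+19·25·5=5135; k=3: 5700+1260+19·12·5=8100; k=4: 10488+0+19·21·5=12483 → min 5135.
Top-level splits: k=1: (W₁..W₁)·(W₂..W₅) → 0+5135+12·19·5 = 6275; k=2: (W₁..W₂)·(W₃..W₅) → 5700+2760+12·25·5 = 9960; k=3: (W₁..W₃)·(W₄..W₅) → 8436+1260+12·12·5 = 10416; k=4: (W₁..W₄)·(W₅..W₅) → 11460+0+12·21·5 = 12720.
Best split is after W₁, i.e. k = 1.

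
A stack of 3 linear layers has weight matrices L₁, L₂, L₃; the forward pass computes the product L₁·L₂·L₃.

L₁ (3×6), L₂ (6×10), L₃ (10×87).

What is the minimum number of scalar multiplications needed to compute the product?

Order (L₁·(L₂·L₃)): (L₂·L₃): 6×10 by 10×87 → 6×87, cost 6·10·87 = 5220; (L₁·(L₂·L₃)): 3×6 by 6×87 → 3×87, cost 3·6·87 = 1566; cumulative 6786. Total 6786.
Order ((L₁·L₂)·L₃): (L₁·L₂): 3×6 by 6×10 → 3×10, cost 3·6·10 = 180; ((L₁·L₂)·L₃): 3×10 by 10×87 → 3×87, cost 3·10·87 = 2610; cumulative 2790. Total 2790.
Minimum: 2790.

2790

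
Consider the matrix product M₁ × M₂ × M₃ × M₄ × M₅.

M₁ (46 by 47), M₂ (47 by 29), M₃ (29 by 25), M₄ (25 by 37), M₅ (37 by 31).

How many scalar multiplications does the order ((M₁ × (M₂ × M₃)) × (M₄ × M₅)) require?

152450

(M₂ × M₃): 47×29 by 29×25 → 47×25, cost 47·29·25 = 34075
(M₁ × (M₂ × M₃)): 46×47 by 47×25 → 46×25, cost 46·47·25 = 54050; cumulative 88125
(M₄ × M₅): 25×37 by 37×31 → 25×31, cost 25·37·31 = 28675
((M₁ × (M₂ × M₃)) × (M₄ × M₅)): 46×25 by 25×31 → 46×31, cost 46·25·31 = 35650; cumulative 152450
Total: 152450 scalar multiplications.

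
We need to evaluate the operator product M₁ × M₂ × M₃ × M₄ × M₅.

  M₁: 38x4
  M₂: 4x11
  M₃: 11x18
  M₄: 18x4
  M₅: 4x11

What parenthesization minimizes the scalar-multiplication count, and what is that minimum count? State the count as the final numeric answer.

Adjacent pairs: M₁M₂ = 38·4·11 = 1672; M₂M₃ = 4·11·18 = 792; M₃M₄ = 11·18·4 = 792; M₄M₅ = 18·4·11 = 792.
Length 3: M₁..M₃: k=1: 0+792+38·4·18=3528; k=2: 1672+0+38·11·18=9196 → min 3528 | M₂..M₄: k=2: 0+792+4·11·4=968; k=3: 792+0+4·18·4=1080 → min 968 | M₃..M₅: k=3: 0+792+11·18·11=2970; k=4: 792+0+11·4·11=1276 → min 1276.
Length 4: M₁..M₄: k=1: 0+968+38·4·4=1576; k=2: 1672+792+38·11·4=4136; k=3: 3528+0+38·18·4=6264 → min 1576 | M₂..M₅: k=2: 0+1276+4·11·11=1760; k=3: 792+792+4·18·11=2376; k=4: 968+0+4·4·11=1144 → min 1144.
Length 5: M₁..M₅: k=1: 0+1144+38·4·11=2816; k=2: 1672+1276+38·11·11=7546; k=3: 3528+792+38·18·11=11844; k=4: 1576+0+38·4·11=3248 → min 2816.
Optimal parenthesization: (M₁ × ((M₂ × (M₃ × M₄)) × M₅)) with cost 2816.

2816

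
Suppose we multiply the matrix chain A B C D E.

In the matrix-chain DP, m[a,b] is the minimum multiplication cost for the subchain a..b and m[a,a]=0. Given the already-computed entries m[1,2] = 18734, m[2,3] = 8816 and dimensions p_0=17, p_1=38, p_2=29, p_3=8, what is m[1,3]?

13984

m[1,3] = min over k∈[1,2] of m[1,k]+m[k+1,3]+p_{0}·p_k·p_{3}.
k=1: 0 + 8816 + 17·38·8 = 13984; k=2: 18734 + 0 + 17·29·8 = 22678.
Minimum: 13984 at k=1.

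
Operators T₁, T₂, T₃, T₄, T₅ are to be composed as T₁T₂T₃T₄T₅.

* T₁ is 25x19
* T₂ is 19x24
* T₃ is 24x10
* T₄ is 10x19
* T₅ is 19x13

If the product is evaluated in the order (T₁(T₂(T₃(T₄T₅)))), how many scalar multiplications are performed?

17693

(T₄T₅): 10×19 by 19×13 → 10×13, cost 10·19·13 = 2470
(T₃(T₄T₅)): 24×10 by 10×13 → 24×13, cost 24·10·13 = 3120; cumulative 5590
(T₂(T₃(T₄T₅))): 19×24 by 24×13 → 19×13, cost 19·24·13 = 5928; cumulative 11518
(T₁(T₂(T₃(T₄T₅)))): 25×19 by 19×13 → 25×13, cost 25·19·13 = 6175; cumulative 17693
Total: 17693 scalar multiplications.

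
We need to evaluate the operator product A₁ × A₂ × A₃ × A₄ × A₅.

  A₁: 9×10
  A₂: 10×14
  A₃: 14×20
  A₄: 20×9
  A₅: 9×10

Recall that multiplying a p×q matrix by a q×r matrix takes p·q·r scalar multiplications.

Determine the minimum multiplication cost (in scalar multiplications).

5400

Adjacent pairs: A₁A₂ = 9·10·14 = 1260; A₂A₃ = 10·14·20 = 2800; A₃A₄ = 14·20·9 = 2520; A₄A₅ = 20·9·10 = 1800.
Length 3: A₁..A₃: k=1: 0+2800+9·10·20=4600; k=2: 1260+0+9·14·20=3780 → min 3780 | A₂..A₄: k=2: 0+2520+10·14·9=3780; k=3: 2800+0+10·20·9=4600 → min 3780 | A₃..A₅: k=3: 0+1800+14·20·10=4600; k=4: 2520+0+14·9·10=3780 → min 3780.
Length 4: A₁..A₄: k=1: 0+3780+9·10·9=4590; k=2: 1260+2520+9·14·9=4914; k=3: 3780+0+9·20·9=5400 → min 4590 | A₂..A₅: k=2: 0+3780+10·14·10=5180; k=3: 2800+1800+10·20·10=6600; k=4: 3780+0+10·9·10=4680 → min 4680.
Length 5: A₁..A₅: k=1: 0+4680+9·10·10=5580; k=2: 1260+3780+9·14·10=6300; k=3: 3780+1800+9·20·10=7380; k=4: 4590+0+9·9·10=5400 → min 5400.
Optimal order: ((A₁ × (A₂ × (A₃ × A₄))) × A₅) with cost 5400.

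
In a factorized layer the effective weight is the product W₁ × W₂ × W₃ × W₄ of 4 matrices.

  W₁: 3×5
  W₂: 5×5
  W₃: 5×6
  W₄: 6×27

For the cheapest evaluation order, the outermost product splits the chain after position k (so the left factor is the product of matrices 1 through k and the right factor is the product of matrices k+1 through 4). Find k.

3

Adjacent pairs: W₁W₂ = 3·5·5 = 75; W₂W₃ = 5·5·6 = 150; W₃W₄ = 5·6·27 = 810.
Length 3: W₁..W₃: k=1: 0+150+3·5·6=240; k=2: 75+0+3·5·6=165 → min 165 | W₂..W₄: k=2: 0+810+5·5·27=1485; k=3: 150+0+5·6·27=960 → min 960.
Top-level splits: k=1: (W₁..W₁)·(W₂..W₄) → 0+960+3·5·27 = 1365; k=2: (W₁..W₂)·(W₃..W₄) → 75+810+3·5·27 = 1290; k=3: (W₁..W₃)·(W₄..W₄) → 165+0+3·6·27 = 651.
Best split is after W₃, i.e. k = 3.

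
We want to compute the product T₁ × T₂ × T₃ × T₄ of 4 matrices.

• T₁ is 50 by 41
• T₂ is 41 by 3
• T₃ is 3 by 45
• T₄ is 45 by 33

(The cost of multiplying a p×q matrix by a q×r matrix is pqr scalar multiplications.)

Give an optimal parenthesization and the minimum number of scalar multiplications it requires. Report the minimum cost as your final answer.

Adjacent pairs: T₁T₂ = 50·41·3 = 6150; T₂T₃ = 41·3·45 = 5535; T₃T₄ = 3·45·33 = 4455.
Length 3: T₁..T₃: k=1: 0+5535+50·41·45=97785; k=2: 6150+0+50·3·45=12900 → min 12900 | T₂..T₄: k=2: 0+4455+41·3·33=8514; k=3: 5535+0+41·45·33=66420 → min 8514.
Length 4: T₁..T₄: k=1: 0+8514+50·41·33=76164; k=2: 6150+4455+50·3·33=15555; k=3: 12900+0+50·45·33=87150 → min 15555.
Optimal parenthesization: ((T₁ × T₂) × (T₃ × T₄)) with cost 15555.

15555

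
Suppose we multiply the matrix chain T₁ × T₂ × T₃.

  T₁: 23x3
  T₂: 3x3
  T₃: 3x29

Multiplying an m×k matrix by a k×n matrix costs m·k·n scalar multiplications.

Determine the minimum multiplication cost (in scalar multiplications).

Order (T₁ × (T₂ × T₃)): (T₂ × T₃): 3×3 by 3×29 → 3×29, cost 3·3·29 = 261; (T₁ × (T₂ × T₃)): 23×3 by 3×29 → 23×29, cost 23·3·29 = 2001; cumulative 2262. Total 2262.
Order ((T₁ × T₂) × T₃): (T₁ × T₂): 23×3 by 3×3 → 23×3, cost 23·3·3 = 207; ((T₁ × T₂) × T₃): 23×3 by 3×29 → 23×29, cost 23·3·29 = 2001; cumulative 2208. Total 2208.
Minimum: 2208.

2208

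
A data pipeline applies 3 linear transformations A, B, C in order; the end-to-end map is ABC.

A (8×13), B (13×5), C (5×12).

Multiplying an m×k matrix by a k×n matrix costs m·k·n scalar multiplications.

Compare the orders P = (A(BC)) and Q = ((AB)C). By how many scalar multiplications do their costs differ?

Order P = (A(BC)): (BC): 13×5 by 5×12 → 13×12, cost 13·5·12 = 780; (A(BC)): 8×13 by 13×12 → 8×12, cost 8·13·12 = 1248; cumulative 2028. Total 2028.
Order Q = ((AB)C): (AB): 8×13 by 13×5 → 8×5, cost 8·13·5 = 520; ((AB)C): 8×5 by 5×12 → 8×12, cost 8·5·12 = 480; cumulative 1000. Total 1000.
Difference: |2028 − 1000| = 1028.

1028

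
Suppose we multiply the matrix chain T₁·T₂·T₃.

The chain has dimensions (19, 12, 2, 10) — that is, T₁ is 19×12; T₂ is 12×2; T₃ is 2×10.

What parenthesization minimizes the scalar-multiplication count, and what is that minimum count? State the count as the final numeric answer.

836

(T₁·(T₂·T₃)): cost 2520.
((T₁·T₂)·T₃): cost 836.
Optimal: ((T₁·T₂)·T₃) with cost 836.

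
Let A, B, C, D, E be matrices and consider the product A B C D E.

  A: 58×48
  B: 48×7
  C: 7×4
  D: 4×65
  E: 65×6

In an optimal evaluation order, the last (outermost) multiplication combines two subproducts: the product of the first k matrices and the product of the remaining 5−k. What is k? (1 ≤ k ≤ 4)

3

Adjacent pairs: AB = 58·48·7 = 19488; BC = 48·7·4 = 1344; CD = 7·4·65 = 1820; DE = 4·65·6 = 1560.
Length 3: A..C: k=1: 0+1344+58·48·4=12480; k=2: 19488+0+58·7·4=21112 → min 12480 | B..D: k=2: 0+1820+48·7·65=23660; k=3: 1344+0+48·4·65=13824 → min 13824 | C..E: k=3: 0+1560+7·4·6=1728; k=4: 1820+0+7·65·6=4550 → min 1728.
Length 4: A..D: k=1: 0+13824+58·48·65=194784; k=2: 19488+1820+58·7·65=47698; k=3: 12480+0+58·4·65=27560 → min 27560 | B..E: k=2: 0+1728+48·7·6=3744; k=3: 1344+1560+48·4·6=4056; k=4: 13824+0+48·65·6=32544 → min 3744.
Top-level splits: k=1: (A..A)·(B..E) → 0+3744+58·48·6 = 20448; k=2: (A..B)·(C..E) → 19488+1728+58·7·6 = 23652; k=3: (A..C)·(D..E) → 12480+1560+58·4·6 = 15432; k=4: (A..D)·(E..E) → 27560+0+58·65·6 = 50180.
Best split is after C, i.e. k = 3.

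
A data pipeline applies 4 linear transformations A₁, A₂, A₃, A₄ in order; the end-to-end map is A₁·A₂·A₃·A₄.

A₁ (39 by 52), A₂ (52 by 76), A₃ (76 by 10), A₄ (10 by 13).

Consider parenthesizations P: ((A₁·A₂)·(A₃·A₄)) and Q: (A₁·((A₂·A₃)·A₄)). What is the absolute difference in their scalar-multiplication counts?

Order P = ((A₁·A₂)·(A₃·A₄)): (A₁·A₂): 39×52 by 52×76 → 39×76, cost 39·52·76 = 154128; (A₃·A₄): 76×10 by 10×13 → 76×13, cost 76·10·13 = 9880; ((A₁·A₂)·(A₃·A₄)): 39×76 by 76×13 → 39×13, cost 39·76·13 = 38532; cumulative 202540. Total 202540.
Order Q = (A₁·((A₂·A₃)·A₄)): (A₂·A₃): 52×76 by 76×10 → 52×10, cost 52·76·10 = 39520; ((A₂·A₃)·A₄): 52×10 by 10×13 → 52×13, cost 52·10·13 = 6760; cumulative 46280; (A₁·((A₂·A₃)·A₄)): 39×52 by 52×13 → 39×13, cost 39·52·13 = 26364; cumulative 72644. Total 72644.
Difference: |202540 − 72644| = 129896.

129896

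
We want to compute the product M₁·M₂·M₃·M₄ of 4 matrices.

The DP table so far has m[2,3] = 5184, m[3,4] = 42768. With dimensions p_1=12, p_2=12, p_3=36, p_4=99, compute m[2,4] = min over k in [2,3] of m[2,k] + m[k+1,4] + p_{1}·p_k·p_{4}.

47952

m[2,4] = min over k∈[2,3] of m[2,k]+m[k+1,4]+p_{1}·p_k·p_{4}.
k=2: 0 + 42768 + 12·12·99 = 57024; k=3: 5184 + 0 + 12·36·99 = 47952.
Minimum: 47952 at k=3.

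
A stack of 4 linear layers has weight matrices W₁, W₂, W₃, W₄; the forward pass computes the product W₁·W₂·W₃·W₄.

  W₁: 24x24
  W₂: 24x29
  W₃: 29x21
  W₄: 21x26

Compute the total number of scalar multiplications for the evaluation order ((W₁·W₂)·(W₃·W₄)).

(W₁·W₂): 24×24 by 24×29 → 24×29, cost 24·24·29 = 16704
(W₃·W₄): 29×21 by 21×26 → 29×26, cost 29·21·26 = 15834
((W₁·W₂)·(W₃·W₄)): 24×29 by 29×26 → 24×26, cost 24·29·26 = 18096; cumulative 50634
Total: 50634 scalar multiplications.

50634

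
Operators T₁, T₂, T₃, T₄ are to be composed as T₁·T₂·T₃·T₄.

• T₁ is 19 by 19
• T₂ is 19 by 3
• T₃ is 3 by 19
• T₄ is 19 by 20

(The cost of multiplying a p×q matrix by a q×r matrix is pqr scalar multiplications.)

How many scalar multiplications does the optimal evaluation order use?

Adjacent pairs: T₁T₂ = 19·19·3 = 1083; T₂T₃ = 19·3·19 = 1083; T₃T₄ = 3·19·20 = 1140.
Length 3: T₁..T₃: k=1: 0+1083+19·19·19=7942; k=2: 1083+0+19·3·19=2166 → min 2166 | T₂..T₄: k=2: 0+1140+19·3·20=2280; k=3: 1083+0+19·19·20=8303 → min 2280.
Length 4: T₁..T₄: k=1: 0+2280+19·19·20=9500; k=2: 1083+1140+19·3·20=3363; k=3: 2166+0+19·19·20=9386 → min 3363.
Optimal order: ((T₁·T₂)·(T₃·T₄)) with cost 3363.

3363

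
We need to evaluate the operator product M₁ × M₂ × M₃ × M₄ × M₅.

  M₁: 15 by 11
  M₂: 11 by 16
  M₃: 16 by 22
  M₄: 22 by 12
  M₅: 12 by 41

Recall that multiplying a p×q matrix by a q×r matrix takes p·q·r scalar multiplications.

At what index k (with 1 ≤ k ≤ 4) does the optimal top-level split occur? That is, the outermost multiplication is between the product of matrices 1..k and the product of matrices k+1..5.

4

Adjacent pairs: M₁M₂ = 15·11·16 = 2640; M₂M₃ = 11·16·22 = 3872; M₃M₄ = 16·22·12 = 4224; M₄M₅ = 22·12·41 = 10824.
Length 3: M₁..M₃: k=1: 0+3872+15·11·22=7502; k=2: 2640+0+15·16·22=7920 → min 7502 | M₂..M₄: k=2: 0+4224+11·16·12=6336; k=3: 3872+0+11·22·12=6776 → min 6336 | M₃..M₅: k=3: 0+10824+16·22·41=25256; k=4: 4224+0+16·12·41=12096 → min 12096.
Length 4: M₁..M₄: k=1: 0+6336+15·11·12=8316; k=2: 2640+4224+15·16·12=9744; k=3: 7502+0+15·22·12=11462 → min 8316 | M₂..M₅: k=2: 0+12096+11·16·41=19312; k=3: 3872+10824+11·22·41=24618; k=4: 6336+0+11·12·41=11748 → min 11748.
Top-level splits: k=1: (M₁..M₁)·(M₂..M₅) → 0+11748+15·11·41 = 18513; k=2: (M₁..M₂)·(M₃..M₅) → 2640+12096+15·16·41 = 24576; k=3: (M₁..M₃)·(M₄..M₅) → 7502+10824+15·22·41 = 31856; k=4: (M₁..M₄)·(M₅..M₅) → 8316+0+15·12·41 = 15696.
Best split is after M₄, i.e. k = 4.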